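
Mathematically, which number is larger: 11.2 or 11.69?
11.69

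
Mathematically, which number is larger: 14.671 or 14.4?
14.671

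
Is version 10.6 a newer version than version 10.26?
No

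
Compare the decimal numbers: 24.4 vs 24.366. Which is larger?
24.4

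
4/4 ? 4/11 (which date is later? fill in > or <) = <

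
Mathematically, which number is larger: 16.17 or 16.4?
16.4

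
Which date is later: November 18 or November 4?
November 18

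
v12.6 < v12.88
True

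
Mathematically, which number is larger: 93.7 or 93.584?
93.7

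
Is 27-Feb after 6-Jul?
No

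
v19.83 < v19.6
False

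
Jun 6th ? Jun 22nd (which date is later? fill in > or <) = <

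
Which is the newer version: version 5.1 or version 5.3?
version 5.3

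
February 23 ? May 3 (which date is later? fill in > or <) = <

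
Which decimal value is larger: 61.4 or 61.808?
61.808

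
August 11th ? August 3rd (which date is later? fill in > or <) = >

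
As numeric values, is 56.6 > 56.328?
True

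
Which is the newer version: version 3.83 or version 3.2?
version 3.83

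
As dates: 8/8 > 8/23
False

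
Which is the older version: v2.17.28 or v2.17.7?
v2.17.7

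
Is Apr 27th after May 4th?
No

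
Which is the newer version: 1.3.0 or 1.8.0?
1.8.0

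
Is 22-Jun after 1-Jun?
Yes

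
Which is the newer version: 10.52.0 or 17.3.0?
17.3.0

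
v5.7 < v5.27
True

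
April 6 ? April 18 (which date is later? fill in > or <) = <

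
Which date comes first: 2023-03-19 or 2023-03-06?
2023-03-06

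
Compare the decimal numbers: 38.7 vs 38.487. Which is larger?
38.7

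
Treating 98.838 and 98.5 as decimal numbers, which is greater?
98.838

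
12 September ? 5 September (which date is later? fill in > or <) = >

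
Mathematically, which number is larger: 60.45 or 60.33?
60.45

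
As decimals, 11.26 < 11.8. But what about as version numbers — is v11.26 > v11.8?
True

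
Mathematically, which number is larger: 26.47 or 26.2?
26.47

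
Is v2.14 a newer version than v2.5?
Yes. Version numbers are compared segment by segment as integers, not as decimals: minor version 14 > 5, so v2.14 > v2.5 (even though the decimal 2.14 < 2.5).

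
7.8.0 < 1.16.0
False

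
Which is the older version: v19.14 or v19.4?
v19.4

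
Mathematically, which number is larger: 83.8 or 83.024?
83.8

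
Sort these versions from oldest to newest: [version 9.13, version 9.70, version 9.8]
[version 9.8, version 9.13, version 9.70]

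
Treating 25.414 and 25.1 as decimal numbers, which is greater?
25.414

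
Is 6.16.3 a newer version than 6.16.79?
No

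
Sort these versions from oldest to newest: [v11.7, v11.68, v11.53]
[v11.7, v11.53, v11.68]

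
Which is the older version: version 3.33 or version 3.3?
version 3.3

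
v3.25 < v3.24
False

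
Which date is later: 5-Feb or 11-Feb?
11-Feb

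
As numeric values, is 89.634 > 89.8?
False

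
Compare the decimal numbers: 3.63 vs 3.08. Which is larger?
3.63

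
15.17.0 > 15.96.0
False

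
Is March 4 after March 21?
No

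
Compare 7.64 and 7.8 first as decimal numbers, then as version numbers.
As decimals: 7.64 < 7.8. As versions: v7.64 > v7.8 (minor version 64 > 8).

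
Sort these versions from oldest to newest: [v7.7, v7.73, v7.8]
[v7.7, v7.8, v7.73]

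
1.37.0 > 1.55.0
False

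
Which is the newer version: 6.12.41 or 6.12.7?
6.12.41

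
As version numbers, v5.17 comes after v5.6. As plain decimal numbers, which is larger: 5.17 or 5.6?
5.6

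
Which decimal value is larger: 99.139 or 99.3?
99.3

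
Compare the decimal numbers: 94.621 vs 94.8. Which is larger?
94.8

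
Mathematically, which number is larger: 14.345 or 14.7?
14.7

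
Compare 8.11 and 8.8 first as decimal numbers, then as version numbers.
As decimals: 8.11 < 8.8. As versions: v8.11 > v8.8 (minor version 11 > 8).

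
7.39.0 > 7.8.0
True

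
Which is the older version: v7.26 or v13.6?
v7.26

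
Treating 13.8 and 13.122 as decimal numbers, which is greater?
13.8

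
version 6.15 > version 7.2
False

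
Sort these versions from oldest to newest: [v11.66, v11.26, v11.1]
[v11.1, v11.26, v11.66]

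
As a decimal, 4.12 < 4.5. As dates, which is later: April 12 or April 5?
April 12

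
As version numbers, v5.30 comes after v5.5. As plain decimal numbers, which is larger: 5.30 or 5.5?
5.5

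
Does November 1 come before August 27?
No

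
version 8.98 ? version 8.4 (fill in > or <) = >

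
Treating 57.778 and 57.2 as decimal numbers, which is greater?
57.778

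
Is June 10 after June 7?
Yes. Day 10 comes after day 7 in June — this is a date comparison, not a decimal one (the decimal 6.10 would be smaller than 6.7).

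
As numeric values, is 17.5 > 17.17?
True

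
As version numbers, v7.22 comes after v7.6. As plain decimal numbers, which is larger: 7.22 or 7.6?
7.6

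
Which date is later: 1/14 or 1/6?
1/14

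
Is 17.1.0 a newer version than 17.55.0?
No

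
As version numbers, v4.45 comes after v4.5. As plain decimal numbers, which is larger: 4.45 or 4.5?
4.5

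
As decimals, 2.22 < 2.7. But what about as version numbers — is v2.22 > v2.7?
True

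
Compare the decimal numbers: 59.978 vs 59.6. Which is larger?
59.978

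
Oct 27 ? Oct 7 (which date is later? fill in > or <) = >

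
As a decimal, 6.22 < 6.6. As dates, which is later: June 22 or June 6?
June 22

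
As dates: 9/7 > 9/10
False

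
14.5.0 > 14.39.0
False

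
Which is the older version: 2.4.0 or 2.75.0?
2.4.0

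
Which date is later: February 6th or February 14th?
February 14th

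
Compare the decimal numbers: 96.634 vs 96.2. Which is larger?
96.634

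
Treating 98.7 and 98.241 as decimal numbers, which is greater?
98.7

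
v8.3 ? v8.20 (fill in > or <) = <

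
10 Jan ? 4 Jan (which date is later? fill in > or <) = >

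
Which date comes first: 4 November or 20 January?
20 January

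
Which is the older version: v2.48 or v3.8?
v2.48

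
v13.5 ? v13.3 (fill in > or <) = >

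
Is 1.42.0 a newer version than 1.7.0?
Yes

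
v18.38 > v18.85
False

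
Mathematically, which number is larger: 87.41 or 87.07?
87.41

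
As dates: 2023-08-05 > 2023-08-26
False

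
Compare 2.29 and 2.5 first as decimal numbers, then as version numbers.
As decimals: 2.29 < 2.5. As versions: v2.29 > v2.5 (minor version 29 > 5).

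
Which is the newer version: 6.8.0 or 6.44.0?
6.44.0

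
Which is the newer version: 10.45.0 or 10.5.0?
10.45.0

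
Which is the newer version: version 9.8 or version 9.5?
version 9.8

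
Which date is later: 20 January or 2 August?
2 August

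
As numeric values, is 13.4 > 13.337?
True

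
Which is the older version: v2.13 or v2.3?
v2.3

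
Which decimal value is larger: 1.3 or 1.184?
1.3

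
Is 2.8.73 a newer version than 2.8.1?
Yes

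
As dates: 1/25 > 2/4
False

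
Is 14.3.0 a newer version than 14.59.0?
No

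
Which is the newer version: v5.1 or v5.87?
v5.87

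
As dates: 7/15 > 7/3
True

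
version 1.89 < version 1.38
False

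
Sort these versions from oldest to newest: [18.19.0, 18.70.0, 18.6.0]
[18.6.0, 18.19.0, 18.70.0]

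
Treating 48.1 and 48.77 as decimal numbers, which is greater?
48.77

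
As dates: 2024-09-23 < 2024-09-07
False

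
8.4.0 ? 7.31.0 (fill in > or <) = >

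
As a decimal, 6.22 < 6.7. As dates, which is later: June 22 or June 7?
June 22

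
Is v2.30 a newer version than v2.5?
Yes. Version numbers are compared segment by segment as integers, not as decimals: minor version 30 > 5, so v2.30 > v2.5 (even though the decimal 2.30 < 2.5).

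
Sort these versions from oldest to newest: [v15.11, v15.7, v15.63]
[v15.7, v15.11, v15.63]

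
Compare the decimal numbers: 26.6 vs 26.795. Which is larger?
26.795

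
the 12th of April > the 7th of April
True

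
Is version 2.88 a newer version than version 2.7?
Yes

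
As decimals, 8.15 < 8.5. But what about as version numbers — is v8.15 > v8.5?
True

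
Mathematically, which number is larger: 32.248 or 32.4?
32.4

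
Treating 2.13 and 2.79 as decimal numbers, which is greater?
2.79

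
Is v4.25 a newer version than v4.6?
Yes. Version numbers are compared segment by segment as integers, not as decimals: minor version 25 > 6, so v4.25 > v4.6 (even though the decimal 4.25 < 4.6).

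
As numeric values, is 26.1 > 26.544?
False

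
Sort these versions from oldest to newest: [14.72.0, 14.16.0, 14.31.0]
[14.16.0, 14.31.0, 14.72.0]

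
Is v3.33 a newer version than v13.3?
No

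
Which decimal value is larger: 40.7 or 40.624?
40.7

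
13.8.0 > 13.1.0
True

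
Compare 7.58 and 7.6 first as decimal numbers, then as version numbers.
As decimals: 7.58 < 7.6. As versions: v7.58 > v7.6 (minor version 58 > 6).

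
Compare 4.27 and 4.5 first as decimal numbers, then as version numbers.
As decimals: 4.27 < 4.5. As versions: v4.27 > v4.5 (minor version 27 > 5).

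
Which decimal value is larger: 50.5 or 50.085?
50.5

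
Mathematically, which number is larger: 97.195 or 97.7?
97.7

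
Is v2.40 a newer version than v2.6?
Yes. Version numbers are compared segment by segment as integers, not as decimals: minor version 40 > 6, so v2.40 > v2.6 (even though the decimal 2.40 < 2.6).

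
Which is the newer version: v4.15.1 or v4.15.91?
v4.15.91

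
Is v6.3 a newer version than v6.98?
No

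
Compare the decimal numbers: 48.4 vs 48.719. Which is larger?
48.719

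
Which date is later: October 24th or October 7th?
October 24th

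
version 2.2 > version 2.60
False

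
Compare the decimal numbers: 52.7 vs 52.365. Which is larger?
52.7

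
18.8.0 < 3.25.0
False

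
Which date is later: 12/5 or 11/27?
12/5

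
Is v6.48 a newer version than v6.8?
Yes. Version numbers are compared segment by segment as integers, not as decimals: minor version 48 > 8, so v6.48 > v6.8 (even though the decimal 6.48 < 6.8).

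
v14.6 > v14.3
True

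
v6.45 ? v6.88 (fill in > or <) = <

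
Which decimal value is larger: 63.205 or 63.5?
63.5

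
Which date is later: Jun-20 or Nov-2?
Nov-2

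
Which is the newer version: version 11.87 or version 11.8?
version 11.87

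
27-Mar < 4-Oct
True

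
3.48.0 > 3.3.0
True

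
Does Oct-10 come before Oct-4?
No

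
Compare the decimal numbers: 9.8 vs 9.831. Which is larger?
9.831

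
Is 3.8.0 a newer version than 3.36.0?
No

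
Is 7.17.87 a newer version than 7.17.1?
Yes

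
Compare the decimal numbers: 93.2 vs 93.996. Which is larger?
93.996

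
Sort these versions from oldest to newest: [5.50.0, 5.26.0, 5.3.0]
[5.3.0, 5.26.0, 5.50.0]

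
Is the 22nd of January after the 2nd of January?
Yes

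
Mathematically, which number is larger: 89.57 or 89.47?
89.57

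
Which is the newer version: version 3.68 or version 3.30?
version 3.68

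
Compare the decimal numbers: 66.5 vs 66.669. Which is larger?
66.669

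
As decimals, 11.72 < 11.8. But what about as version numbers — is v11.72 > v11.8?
True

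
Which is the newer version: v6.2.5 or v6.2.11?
v6.2.11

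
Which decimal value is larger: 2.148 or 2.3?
2.3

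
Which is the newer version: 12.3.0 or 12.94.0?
12.94.0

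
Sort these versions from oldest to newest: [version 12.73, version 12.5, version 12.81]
[version 12.5, version 12.73, version 12.81]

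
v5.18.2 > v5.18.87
False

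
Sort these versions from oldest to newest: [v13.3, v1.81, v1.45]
[v1.45, v1.81, v13.3]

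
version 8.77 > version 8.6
True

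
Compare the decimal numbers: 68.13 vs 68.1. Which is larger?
68.13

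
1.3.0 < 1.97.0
True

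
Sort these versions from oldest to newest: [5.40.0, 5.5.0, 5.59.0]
[5.5.0, 5.40.0, 5.59.0]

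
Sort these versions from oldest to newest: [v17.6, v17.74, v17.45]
[v17.6, v17.45, v17.74]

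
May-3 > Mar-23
True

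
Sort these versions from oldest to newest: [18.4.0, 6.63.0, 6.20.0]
[6.20.0, 6.63.0, 18.4.0]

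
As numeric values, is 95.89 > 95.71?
True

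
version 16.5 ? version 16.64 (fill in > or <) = <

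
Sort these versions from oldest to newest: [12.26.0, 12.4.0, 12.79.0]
[12.4.0, 12.26.0, 12.79.0]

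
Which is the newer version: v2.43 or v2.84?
v2.84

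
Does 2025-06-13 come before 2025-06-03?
No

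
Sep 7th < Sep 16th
True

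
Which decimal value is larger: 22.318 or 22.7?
22.7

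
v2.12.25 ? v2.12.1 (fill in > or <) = >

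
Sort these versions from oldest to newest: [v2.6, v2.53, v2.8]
[v2.6, v2.8, v2.53]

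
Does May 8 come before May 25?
Yes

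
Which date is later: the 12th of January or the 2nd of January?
the 12th of January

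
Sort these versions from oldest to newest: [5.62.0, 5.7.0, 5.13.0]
[5.7.0, 5.13.0, 5.62.0]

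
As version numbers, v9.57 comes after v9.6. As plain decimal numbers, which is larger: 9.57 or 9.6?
9.6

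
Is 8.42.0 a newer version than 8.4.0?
Yes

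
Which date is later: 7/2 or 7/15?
7/15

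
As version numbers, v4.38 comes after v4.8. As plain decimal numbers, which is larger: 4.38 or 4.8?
4.8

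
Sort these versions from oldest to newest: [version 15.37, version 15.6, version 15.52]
[version 15.6, version 15.37, version 15.52]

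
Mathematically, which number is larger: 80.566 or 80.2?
80.566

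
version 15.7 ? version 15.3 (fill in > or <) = >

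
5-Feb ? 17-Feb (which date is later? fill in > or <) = <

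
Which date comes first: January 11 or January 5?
January 5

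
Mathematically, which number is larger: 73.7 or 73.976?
73.976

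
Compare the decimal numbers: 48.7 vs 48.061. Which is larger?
48.7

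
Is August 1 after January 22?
Yes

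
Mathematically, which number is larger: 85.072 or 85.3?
85.3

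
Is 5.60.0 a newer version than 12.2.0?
No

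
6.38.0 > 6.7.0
True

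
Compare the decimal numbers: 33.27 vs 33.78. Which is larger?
33.78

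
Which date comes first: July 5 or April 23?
April 23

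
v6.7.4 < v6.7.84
True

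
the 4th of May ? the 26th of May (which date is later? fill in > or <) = <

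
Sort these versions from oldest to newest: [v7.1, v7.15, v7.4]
[v7.1, v7.4, v7.15]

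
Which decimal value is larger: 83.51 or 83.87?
83.87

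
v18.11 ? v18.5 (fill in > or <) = >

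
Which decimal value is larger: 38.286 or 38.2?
38.286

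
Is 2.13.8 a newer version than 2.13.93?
No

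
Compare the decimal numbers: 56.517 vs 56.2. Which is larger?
56.517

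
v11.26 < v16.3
True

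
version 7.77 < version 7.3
False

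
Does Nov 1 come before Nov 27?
Yes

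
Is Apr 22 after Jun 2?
No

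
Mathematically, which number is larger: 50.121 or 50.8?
50.8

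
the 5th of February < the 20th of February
True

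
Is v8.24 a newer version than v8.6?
Yes. Version numbers are compared segment by segment as integers, not as decimals: minor version 24 > 6, so v8.24 > v8.6 (even though the decimal 8.24 < 8.6).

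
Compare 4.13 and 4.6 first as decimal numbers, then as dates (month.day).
As decimals: 4.13 < 4.6. As dates: 4/13 is later than 4/6 (day 13 > day 6).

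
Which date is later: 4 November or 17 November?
17 November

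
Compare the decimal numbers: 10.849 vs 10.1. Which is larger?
10.849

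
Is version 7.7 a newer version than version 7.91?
No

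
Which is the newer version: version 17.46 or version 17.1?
version 17.46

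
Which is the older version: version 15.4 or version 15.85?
version 15.4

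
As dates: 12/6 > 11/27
True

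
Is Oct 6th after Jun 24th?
Yes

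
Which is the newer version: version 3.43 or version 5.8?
version 5.8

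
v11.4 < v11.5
True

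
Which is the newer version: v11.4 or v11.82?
v11.82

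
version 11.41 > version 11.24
True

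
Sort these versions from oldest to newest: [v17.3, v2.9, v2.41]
[v2.9, v2.41, v17.3]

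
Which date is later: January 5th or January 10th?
January 10th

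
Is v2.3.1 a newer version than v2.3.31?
No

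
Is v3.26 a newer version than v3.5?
Yes. Version numbers are compared segment by segment as integers, not as decimals: minor version 26 > 5, so v3.26 > v3.5 (even though the decimal 3.26 < 3.5).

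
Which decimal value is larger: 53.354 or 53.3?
53.354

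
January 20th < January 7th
False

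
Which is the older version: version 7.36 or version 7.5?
version 7.5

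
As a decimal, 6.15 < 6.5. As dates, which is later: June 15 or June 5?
June 15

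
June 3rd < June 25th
True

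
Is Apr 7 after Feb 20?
Yes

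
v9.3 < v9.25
True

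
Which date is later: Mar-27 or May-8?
May-8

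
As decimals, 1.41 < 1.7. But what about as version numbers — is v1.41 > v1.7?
True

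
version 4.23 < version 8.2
True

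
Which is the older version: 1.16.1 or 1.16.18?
1.16.1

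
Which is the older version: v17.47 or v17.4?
v17.4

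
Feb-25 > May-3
False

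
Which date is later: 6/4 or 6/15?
6/15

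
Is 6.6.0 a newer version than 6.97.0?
No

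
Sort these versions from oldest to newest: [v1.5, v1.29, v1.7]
[v1.5, v1.7, v1.29]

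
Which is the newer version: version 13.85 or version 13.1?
version 13.85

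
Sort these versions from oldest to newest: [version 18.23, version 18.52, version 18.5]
[version 18.5, version 18.23, version 18.52]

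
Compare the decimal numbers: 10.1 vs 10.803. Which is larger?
10.803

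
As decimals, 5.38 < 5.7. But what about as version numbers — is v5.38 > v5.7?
True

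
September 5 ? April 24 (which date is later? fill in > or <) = >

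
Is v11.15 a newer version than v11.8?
Yes. Version numbers are compared segment by segment as integers, not as decimals: minor version 15 > 8, so v11.15 > v11.8 (even though the decimal 11.15 < 11.8).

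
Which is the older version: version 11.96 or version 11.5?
version 11.5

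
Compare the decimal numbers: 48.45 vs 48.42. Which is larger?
48.45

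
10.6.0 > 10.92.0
False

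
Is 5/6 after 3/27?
Yes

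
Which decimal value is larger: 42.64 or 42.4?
42.64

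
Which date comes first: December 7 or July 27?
July 27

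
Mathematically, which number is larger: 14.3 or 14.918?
14.918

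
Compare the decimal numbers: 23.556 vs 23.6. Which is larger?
23.6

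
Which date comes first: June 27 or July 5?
June 27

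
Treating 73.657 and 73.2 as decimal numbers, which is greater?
73.657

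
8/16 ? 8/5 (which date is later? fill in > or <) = >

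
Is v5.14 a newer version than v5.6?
Yes. Version numbers are compared segment by segment as integers, not as decimals: minor version 14 > 6, so v5.14 > v5.6 (even though the decimal 5.14 < 5.6).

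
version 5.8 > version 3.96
True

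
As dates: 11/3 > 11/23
False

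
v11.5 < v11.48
True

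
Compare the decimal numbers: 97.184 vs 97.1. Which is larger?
97.184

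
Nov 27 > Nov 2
True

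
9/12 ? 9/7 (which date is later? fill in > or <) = >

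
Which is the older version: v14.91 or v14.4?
v14.4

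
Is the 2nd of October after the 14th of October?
No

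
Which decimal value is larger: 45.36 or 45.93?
45.93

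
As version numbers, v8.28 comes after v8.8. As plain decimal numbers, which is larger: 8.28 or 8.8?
8.8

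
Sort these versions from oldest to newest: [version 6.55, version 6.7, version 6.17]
[version 6.7, version 6.17, version 6.55]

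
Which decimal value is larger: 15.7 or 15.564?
15.7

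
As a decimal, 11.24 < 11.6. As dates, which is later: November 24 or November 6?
November 24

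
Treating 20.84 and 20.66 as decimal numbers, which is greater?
20.84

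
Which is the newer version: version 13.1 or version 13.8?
version 13.8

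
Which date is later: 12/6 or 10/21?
12/6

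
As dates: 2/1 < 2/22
True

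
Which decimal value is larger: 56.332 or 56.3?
56.332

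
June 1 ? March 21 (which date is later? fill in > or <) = >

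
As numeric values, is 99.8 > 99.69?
True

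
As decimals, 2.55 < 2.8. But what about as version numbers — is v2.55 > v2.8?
True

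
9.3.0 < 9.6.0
True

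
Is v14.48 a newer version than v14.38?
Yes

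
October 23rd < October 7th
False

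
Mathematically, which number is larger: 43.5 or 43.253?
43.5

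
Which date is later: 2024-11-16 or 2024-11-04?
2024-11-16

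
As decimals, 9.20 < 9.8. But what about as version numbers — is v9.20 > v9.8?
True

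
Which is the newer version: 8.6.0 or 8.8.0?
8.8.0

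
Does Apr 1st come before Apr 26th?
Yes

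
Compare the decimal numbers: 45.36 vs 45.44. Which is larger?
45.44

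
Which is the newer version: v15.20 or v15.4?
v15.20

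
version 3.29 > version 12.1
False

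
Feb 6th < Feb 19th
True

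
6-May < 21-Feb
False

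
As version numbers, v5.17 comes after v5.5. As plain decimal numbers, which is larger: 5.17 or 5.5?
5.5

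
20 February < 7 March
True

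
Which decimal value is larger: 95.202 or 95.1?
95.202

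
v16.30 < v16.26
False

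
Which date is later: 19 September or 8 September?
19 September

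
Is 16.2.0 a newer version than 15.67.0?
Yes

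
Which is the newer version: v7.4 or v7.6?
v7.6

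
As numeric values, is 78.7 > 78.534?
True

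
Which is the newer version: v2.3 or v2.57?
v2.57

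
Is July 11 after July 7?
Yes. Day 11 comes after day 7 in July — this is a date comparison, not a decimal one (the decimal 7.11 would be smaller than 7.7).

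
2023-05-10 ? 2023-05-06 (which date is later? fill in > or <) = >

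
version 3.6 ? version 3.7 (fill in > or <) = <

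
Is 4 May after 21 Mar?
Yes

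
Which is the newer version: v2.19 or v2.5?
v2.19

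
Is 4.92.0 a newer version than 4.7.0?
Yes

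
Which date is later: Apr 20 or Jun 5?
Jun 5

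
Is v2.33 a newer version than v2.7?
Yes. Version numbers are compared segment by segment as integers, not as decimals: minor version 33 > 7, so v2.33 > v2.7 (even though the decimal 2.33 < 2.7).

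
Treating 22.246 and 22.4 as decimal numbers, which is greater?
22.4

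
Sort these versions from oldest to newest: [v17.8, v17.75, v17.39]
[v17.8, v17.39, v17.75]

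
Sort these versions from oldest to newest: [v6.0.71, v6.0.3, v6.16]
[v6.0.3, v6.0.71, v6.16]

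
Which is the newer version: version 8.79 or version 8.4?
version 8.79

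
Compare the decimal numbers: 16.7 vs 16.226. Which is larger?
16.7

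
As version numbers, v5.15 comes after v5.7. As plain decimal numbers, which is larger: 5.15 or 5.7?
5.7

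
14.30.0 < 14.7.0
False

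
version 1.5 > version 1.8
False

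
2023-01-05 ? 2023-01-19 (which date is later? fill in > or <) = <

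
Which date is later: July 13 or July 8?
July 13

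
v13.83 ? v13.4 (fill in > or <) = >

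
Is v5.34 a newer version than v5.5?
Yes. Version numbers are compared segment by segment as integers, not as decimals: minor version 34 > 5, so v5.34 > v5.5 (even though the decimal 5.34 < 5.5).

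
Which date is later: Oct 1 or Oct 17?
Oct 17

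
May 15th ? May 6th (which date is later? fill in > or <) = >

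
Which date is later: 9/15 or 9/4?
9/15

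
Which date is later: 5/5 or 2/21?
5/5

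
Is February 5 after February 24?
No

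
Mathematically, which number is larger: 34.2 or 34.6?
34.6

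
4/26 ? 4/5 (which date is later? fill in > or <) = >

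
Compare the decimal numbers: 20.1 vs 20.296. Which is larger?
20.296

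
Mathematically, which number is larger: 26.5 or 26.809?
26.809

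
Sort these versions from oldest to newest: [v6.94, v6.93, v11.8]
[v6.93, v6.94, v11.8]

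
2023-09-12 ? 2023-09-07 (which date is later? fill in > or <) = >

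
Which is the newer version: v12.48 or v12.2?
v12.48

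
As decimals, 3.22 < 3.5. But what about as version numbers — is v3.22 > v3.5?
True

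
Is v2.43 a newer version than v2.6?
Yes. Version numbers are compared segment by segment as integers, not as decimals: minor version 43 > 6, so v2.43 > v2.6 (even though the decimal 2.43 < 2.6).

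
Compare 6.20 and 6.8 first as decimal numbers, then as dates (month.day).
As decimals: 6.20 < 6.8. As dates: 6/20 is later than 6/8 (day 20 > day 8).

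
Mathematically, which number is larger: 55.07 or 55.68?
55.68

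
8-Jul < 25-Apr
False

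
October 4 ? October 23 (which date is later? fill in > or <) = <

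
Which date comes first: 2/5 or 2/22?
2/5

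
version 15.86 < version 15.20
False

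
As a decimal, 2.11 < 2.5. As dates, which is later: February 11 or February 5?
February 11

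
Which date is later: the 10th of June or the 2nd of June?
the 10th of June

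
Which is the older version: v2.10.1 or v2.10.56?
v2.10.1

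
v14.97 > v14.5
True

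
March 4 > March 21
False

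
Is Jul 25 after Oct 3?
No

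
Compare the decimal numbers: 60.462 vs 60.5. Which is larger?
60.5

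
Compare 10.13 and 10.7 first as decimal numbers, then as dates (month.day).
As decimals: 10.13 < 10.7. As dates: 10/13 is later than 10/7 (day 13 > day 7).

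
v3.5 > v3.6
False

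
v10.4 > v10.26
False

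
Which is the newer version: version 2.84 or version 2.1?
version 2.84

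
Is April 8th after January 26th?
Yes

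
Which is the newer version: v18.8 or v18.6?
v18.8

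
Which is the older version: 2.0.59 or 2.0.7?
2.0.7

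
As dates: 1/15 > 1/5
True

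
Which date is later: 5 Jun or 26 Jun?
26 Jun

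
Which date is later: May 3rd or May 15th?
May 15th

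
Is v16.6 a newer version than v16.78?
No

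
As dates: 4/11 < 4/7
False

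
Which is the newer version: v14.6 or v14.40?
v14.40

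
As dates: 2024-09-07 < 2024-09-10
True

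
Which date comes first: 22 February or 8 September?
22 February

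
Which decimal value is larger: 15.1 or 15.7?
15.7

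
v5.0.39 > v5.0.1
True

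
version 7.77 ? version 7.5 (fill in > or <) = >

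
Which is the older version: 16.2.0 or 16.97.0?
16.2.0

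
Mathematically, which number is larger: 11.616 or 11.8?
11.8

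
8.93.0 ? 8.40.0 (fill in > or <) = >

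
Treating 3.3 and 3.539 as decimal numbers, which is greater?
3.539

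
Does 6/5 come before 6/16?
Yes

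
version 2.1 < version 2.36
True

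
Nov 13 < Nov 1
False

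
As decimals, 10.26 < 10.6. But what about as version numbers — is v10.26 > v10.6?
True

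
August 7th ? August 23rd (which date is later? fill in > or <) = <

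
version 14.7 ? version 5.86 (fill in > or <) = >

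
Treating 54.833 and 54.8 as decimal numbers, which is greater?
54.833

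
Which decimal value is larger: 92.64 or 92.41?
92.64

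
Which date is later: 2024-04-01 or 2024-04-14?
2024-04-14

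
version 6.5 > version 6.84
False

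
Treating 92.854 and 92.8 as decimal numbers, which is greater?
92.854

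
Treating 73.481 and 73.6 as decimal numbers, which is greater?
73.6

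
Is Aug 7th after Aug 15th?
No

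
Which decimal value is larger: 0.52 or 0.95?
0.95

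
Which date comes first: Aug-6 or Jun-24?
Jun-24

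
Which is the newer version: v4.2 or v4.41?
v4.41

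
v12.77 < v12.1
False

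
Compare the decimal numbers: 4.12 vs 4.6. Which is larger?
4.6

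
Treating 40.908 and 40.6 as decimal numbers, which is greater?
40.908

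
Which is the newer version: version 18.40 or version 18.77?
version 18.77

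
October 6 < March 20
False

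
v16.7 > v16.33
False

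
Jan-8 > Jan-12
False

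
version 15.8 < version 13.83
False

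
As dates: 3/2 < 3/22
True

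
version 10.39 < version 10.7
False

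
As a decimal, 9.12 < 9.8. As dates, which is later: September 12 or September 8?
September 12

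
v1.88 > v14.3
False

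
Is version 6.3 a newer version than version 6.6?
No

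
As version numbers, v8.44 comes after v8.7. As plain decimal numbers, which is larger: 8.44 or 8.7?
8.7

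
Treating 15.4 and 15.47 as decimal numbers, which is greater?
15.47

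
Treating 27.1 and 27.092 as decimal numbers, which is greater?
27.1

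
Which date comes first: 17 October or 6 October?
6 October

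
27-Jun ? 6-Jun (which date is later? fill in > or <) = >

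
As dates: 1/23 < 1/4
False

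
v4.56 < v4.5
False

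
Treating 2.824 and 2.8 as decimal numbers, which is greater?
2.824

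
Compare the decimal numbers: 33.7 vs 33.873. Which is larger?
33.873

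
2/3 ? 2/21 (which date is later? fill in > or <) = <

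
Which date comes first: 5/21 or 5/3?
5/3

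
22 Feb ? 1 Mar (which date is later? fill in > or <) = <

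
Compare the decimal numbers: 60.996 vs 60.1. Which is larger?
60.996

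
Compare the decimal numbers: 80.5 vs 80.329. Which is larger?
80.5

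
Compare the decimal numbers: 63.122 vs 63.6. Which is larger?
63.6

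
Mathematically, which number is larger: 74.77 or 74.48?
74.77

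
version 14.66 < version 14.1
False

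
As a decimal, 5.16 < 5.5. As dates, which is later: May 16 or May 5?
May 16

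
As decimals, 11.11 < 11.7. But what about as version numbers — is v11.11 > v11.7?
True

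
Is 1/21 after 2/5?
No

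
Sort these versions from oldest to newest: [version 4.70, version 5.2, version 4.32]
[version 4.32, version 4.70, version 5.2]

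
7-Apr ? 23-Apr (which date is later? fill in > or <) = <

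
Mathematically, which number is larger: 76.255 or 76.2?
76.255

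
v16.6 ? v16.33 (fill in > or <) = <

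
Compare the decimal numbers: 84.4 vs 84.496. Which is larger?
84.496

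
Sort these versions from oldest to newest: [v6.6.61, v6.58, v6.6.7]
[v6.6.7, v6.6.61, v6.58]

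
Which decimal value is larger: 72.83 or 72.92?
72.92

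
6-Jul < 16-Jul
True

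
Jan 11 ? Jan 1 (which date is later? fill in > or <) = >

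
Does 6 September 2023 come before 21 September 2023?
Yes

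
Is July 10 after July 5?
Yes. Day 10 comes after day 5 in July — this is a date comparison, not a decimal one (the decimal 7.10 would be smaller than 7.5).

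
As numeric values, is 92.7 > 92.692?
True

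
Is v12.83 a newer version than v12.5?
Yes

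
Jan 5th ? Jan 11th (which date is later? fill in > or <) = <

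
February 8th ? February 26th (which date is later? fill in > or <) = <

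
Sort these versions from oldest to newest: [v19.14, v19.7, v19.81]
[v19.7, v19.14, v19.81]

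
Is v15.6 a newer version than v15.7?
No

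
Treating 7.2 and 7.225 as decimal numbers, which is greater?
7.225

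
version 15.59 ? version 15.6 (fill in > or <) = >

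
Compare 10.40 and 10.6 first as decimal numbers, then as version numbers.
As decimals: 10.40 < 10.6. As versions: v10.40 > v10.6 (minor version 40 > 6).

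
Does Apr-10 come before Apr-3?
No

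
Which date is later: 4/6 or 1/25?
4/6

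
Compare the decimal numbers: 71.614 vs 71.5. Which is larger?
71.614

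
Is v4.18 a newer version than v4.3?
Yes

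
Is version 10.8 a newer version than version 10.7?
Yes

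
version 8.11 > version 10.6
False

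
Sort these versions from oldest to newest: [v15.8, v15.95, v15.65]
[v15.8, v15.65, v15.95]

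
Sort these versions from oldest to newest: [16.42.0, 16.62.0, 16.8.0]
[16.8.0, 16.42.0, 16.62.0]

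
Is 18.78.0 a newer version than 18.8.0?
Yes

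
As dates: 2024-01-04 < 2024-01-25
True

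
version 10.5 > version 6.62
True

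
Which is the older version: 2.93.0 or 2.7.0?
2.7.0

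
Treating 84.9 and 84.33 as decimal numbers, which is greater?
84.9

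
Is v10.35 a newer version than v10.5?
Yes. Version numbers are compared segment by segment as integers, not as decimals: minor version 35 > 5, so v10.35 > v10.5 (even though the decimal 10.35 < 10.5).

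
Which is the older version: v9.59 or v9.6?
v9.6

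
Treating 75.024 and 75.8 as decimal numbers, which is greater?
75.8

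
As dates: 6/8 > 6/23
False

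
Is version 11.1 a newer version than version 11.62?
No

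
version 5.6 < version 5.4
False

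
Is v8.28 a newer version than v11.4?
No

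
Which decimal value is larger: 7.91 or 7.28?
7.91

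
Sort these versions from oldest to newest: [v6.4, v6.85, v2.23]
[v2.23, v6.4, v6.85]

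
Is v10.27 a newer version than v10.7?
Yes. Version numbers are compared segment by segment as integers, not as decimals: minor version 27 > 7, so v10.27 > v10.7 (even though the decimal 10.27 < 10.7).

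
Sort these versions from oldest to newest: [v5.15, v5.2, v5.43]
[v5.2, v5.15, v5.43]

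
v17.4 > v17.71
False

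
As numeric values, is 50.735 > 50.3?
True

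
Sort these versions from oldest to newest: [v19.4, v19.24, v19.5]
[v19.4, v19.5, v19.24]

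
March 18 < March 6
False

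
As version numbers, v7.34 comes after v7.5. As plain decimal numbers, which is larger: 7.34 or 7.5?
7.5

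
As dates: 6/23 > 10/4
False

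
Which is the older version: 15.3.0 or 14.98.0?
14.98.0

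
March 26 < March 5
False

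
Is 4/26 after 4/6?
Yes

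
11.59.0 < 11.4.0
False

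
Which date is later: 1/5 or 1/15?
1/15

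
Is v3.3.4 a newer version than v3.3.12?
No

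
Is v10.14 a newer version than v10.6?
Yes. Version numbers are compared segment by segment as integers, not as decimals: minor version 14 > 6, so v10.14 > v10.6 (even though the decimal 10.14 < 10.6).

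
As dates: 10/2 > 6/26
True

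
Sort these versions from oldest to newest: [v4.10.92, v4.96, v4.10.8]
[v4.10.8, v4.10.92, v4.96]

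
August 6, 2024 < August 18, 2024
True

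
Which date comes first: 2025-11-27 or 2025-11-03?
2025-11-03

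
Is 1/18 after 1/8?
Yes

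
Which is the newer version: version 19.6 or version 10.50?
version 19.6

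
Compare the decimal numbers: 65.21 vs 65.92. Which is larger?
65.92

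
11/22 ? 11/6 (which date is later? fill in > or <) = >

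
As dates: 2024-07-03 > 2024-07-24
False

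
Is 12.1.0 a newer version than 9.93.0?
Yes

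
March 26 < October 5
True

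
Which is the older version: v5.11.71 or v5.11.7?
v5.11.7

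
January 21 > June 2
False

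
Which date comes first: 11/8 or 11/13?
11/8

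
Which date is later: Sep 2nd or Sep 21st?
Sep 21st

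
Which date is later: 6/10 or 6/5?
6/10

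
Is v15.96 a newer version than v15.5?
Yes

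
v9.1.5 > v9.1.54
False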